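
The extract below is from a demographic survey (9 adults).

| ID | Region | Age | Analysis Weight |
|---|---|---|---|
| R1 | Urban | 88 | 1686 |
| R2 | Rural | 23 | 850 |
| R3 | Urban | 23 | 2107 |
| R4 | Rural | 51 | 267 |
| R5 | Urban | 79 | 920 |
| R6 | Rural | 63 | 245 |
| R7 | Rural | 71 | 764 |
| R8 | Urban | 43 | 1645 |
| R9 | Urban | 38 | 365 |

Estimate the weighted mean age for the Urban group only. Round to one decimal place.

52.7

Urban rows: R1, R3, R5, R8, R9
Weighted sum = 354114
Sum of weights = 1686 + 2107 + 920 + 1645 + 365 = 6723
Weighted mean = 354114 / 6723 = 52.672021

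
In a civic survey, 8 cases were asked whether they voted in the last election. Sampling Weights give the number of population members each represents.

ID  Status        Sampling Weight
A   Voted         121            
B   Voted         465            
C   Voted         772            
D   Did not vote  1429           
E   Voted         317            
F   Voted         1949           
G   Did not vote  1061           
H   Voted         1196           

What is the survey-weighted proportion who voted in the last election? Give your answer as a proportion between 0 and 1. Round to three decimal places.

0.659

Sum of weights for 'Voted' = 121 + 465 + 772 + 317 + 1949 + 1196 = 4820
Total weight = 121 + 465 + 772 + 1429 + 317 + 1949 + 1061 + 1196 = 7310
Weighted proportion = 4820 / 7310 = 0.65937073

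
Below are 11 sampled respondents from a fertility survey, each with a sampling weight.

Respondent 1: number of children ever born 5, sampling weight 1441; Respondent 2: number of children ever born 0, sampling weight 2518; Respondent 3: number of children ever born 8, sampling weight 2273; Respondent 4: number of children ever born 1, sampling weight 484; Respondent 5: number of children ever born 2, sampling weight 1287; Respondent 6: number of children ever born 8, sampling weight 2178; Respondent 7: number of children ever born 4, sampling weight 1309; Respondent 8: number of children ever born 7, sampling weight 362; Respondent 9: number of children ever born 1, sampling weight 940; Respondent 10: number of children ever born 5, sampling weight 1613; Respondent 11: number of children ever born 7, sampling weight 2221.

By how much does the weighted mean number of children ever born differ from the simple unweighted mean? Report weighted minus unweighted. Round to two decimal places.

0.34

Unweighted sum = 5 + 0 + 8 + 1 + 2 + 8 + 4 + 7 + 1 + 5 + 7 = 48
Unweighted mean = 48 / 11 = 4.3636364
Weighted sum = 78193
Sum of weights = 1441 + 2518 + 2273 + 484 + 1287 + 2178 + 1309 + 362 + 940 + 1613 + 2221 = 16626
Weighted mean = 78193 / 16626 = 4.7030555
Difference (weighted minus unweighted) = 0.33941909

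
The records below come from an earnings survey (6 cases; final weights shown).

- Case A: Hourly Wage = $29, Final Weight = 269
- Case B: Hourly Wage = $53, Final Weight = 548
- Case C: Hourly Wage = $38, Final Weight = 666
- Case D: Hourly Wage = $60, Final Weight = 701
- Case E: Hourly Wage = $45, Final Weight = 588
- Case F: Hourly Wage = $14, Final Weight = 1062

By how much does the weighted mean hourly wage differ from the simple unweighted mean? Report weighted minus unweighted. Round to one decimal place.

Unweighted sum = 29 + 53 + 38 + 60 + 45 + 14 = 239
Unweighted mean = 239 / 6 = 39.833333
Weighted sum = 29×269 + 53×548 + 38×666 + 60×701 + 45×588 + 14×1062
  = 7801 + 29044 + 25308 + 42060 + 26460 + 14868 = 145541
Sum of weights = 269 + 548 + 666 + 701 + 588 + 1062 = 3834
Weighted mean = 145541 / 3834 = 37.960616
Difference (weighted minus unweighted) = -1.8727178

-1.9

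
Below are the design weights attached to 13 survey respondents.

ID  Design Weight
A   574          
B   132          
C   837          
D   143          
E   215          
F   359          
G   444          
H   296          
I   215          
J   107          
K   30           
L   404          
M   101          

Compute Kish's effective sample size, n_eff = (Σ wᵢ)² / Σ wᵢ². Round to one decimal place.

Σ wᵢ = 3857
Σ wᵢ² = 1759767
n_eff = 3857² / 1759767 = 14876449 / 1759767 = 8.453647

8.5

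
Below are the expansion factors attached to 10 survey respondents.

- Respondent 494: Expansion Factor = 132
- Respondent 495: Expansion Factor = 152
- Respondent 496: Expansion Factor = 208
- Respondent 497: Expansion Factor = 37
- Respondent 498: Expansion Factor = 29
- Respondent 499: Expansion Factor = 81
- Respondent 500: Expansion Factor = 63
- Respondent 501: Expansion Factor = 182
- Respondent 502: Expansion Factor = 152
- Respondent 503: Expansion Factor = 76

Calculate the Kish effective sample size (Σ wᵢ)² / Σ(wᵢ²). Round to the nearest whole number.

8

Σ wᵢ = 132 + 152 + 208 + 37 + 29 + 81 + 63 + 182 + 152 + 76 = 1112
Σ wᵢ² = 17424 + 23104 + 43264 + 1369 + 841 + 6561 + 3969 + 33124 + 23104 + 5776 = 158536
n_eff = 1112² / 158536 = 1236544 / 158536 = 7.7997679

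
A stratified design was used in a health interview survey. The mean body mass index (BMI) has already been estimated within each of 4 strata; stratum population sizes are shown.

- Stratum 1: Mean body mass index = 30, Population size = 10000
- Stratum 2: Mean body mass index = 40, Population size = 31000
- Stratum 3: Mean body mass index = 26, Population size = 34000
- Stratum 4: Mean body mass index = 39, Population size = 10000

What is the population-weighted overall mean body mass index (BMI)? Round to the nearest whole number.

33

Σ Nₕ·x̄ₕ = 30×10000 + 40×31000 + 26×34000 + 39×10000
  = 300000 + 1240000 + 884000 + 390000 = 2814000
Σ Nₕ = 10000 + 31000 + 34000 + 10000 = 85000
Overall mean = 2814000 / 85000 = 33.105882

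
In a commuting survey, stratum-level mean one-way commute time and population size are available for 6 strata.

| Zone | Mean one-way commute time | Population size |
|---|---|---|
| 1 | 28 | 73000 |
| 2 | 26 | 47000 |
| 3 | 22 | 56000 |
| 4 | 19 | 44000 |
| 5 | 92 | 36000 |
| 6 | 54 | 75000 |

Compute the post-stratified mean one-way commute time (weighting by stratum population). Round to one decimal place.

Σ Nₕ·x̄ₕ = 28×73000 + 26×47000 + 22×56000 + 19×44000 + 92×36000 + 54×75000
  = 2044000 + 1222000 + 1232000 + 836000 + 3312000 + 4050000 = 12696000
Σ Nₕ = 73000 + 47000 + 56000 + 44000 + 36000 + 75000 = 331000
Overall mean = 12696000 / 331000 = 38.356495

38.4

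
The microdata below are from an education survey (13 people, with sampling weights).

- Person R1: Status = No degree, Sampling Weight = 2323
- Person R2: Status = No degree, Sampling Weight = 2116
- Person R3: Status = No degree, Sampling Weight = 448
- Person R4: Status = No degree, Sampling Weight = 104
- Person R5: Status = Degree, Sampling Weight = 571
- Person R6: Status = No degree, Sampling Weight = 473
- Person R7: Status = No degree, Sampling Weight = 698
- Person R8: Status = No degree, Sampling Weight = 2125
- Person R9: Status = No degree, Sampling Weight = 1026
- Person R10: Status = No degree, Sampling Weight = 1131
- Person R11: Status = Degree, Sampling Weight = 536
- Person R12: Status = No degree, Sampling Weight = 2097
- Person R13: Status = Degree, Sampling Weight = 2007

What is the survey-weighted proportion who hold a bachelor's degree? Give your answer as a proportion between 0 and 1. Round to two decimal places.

Sum of weights for 'Degree' = 571 + 536 + 2007 = 3114
Total weight = 15655
Weighted proportion = 3114 / 15655 = 0.19891408

0.20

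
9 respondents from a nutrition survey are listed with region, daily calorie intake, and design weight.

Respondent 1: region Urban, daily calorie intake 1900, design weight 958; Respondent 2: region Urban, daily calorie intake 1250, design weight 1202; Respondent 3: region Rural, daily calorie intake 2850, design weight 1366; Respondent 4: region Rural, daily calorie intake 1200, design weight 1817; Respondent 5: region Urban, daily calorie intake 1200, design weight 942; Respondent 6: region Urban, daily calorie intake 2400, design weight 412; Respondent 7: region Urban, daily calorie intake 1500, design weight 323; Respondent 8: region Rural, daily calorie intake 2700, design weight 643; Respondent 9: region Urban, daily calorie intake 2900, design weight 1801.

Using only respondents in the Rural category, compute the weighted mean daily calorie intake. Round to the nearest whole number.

2041

Rural rows: 3, 4, 8
Weighted sum = 7809600
Sum of weights = 1366 + 1817 + 643 = 3826
Weighted mean = 7809600 / 3826 = 2041.1918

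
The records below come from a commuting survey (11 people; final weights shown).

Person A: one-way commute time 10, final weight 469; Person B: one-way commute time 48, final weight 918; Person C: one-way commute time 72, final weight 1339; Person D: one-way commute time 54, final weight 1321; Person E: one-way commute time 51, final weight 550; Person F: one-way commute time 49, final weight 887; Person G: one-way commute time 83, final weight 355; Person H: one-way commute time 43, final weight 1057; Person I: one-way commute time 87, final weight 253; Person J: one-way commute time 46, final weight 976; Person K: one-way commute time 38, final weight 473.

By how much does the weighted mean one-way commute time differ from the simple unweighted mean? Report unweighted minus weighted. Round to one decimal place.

0.7

Unweighted sum = 10 + 48 + 72 + 54 + 51 + 49 + 83 + 43 + 87 + 46 + 38 = 581
Unweighted mean = 581 / 11 = 52.818182
Weighted sum = 10×469 + 48×918 + 72×1339 + 54×1321 + 51×550 + 49×887 + 83×355 + 43×1057 + 87×253 + 46×976 + 38×473
  = 447806
Sum of weights = 469 + 918 + 1339 + 1321 + 550 + 887 + 355 + 1057 + 253 + 976 + 473 = 8598
Weighted mean = 447806 / 8598 = 52.082577
Difference (unweighted minus weighted) = 0.73560447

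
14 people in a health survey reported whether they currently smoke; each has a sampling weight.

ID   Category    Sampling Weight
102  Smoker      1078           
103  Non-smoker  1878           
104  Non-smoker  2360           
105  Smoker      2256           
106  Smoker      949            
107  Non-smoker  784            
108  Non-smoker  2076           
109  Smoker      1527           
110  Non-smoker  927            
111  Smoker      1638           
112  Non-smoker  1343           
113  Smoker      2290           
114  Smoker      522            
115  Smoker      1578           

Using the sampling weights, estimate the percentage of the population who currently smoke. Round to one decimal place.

55.8

Sum of weights for 'Smoker' = 1078 + 2256 + 949 + 1527 + 1638 + 2290 + 522 + 1578 = 11838
Total weight = 21206
Weighted proportion = 11838 / 21206 = 0.55823823 → 55.823823%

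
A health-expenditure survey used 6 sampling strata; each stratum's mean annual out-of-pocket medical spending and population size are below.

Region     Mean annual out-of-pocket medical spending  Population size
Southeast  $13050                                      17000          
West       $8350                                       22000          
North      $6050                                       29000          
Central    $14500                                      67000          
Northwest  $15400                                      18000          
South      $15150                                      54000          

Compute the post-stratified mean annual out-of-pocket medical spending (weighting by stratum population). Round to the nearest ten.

Σ Nₕ·x̄ₕ = 2647800000
Σ Nₕ = 17000 + 22000 + 29000 + 67000 + 18000 + 54000 = 207000
Overall mean = 2647800000 / 207000 = 12791.304

12790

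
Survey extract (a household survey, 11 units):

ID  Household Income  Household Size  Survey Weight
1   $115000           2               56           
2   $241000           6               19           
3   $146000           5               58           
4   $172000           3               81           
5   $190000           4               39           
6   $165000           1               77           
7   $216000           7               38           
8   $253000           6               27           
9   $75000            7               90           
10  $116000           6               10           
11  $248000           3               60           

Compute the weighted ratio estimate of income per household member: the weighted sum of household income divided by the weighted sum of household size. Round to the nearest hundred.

39900

Σ wᵢ·y = 115000×56 + 241000×19 + 146000×58 + 172000×81 + 190000×39 + 165000×77 + 216000×38 + 253000×27 + 75000×90 + 116000×10 + 248000×60
  = 91363000
Σ wᵢ·x = 2×56 + 6×19 + 5×58 + 3×81 + 4×39 + 1×77 + 7×38 + 6×27 + 7×90 + 6×10 + 3×60
  = 2290
Ratio = 91363000 / 2290 = 39896.507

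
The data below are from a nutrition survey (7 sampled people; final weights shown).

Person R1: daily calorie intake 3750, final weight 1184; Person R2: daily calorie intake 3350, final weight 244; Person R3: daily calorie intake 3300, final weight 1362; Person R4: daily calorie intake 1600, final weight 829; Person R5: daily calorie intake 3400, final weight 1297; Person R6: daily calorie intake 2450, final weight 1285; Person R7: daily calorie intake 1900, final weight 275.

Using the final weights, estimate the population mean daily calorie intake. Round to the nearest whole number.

Weighted sum = 3750×1184 + 3350×244 + 3300×1362 + 1600×829 + 3400×1297 + 2450×1285 + 1900×275
  = 4440000 + 817400 + 4494600 + 1326400 + 4409800 + 3148250 + 522500 = 19158950
Sum of weights = 1184 + 244 + 1362 + 829 + 1297 + 1285 + 275 = 6476
Weighted mean = 19158950 / 6476 = 2958.4543

2958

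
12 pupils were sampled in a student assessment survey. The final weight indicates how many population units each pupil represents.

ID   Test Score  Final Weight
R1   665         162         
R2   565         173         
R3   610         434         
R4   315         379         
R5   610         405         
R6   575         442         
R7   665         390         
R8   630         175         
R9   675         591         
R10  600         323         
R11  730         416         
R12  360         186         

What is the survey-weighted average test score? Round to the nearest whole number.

Weighted sum = 2423765
Sum of weights = 162 + 173 + 434 + 379 + 405 + 442 + 390 + 175 + 591 + 323 + 416 + 186 = 4076
Weighted mean = 2423765 / 4076 = 594.64303

595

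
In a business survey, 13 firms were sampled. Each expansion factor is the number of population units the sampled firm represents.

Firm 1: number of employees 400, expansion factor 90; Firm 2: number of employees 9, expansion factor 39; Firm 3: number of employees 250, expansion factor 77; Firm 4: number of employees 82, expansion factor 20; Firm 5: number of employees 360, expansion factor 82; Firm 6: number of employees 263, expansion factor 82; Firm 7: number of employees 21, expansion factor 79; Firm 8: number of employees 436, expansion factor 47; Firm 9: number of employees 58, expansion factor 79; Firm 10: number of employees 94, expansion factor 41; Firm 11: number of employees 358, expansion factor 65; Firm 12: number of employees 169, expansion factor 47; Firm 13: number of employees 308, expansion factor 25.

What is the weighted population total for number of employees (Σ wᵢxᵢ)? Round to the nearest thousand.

Weighted total = 177827

178000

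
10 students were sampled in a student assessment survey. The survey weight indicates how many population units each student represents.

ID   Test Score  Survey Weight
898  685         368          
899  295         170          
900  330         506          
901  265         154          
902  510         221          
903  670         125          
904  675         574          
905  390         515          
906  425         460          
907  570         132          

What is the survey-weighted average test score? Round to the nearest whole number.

Weighted sum = 685×368 + 295×170 + 330×506 + 265×154 + 510×221 + 670×125 + 675×574 + 390×515 + 425×460 + 570×132
  = 252080 + 50150 + 166980 + 40810 + 112710 + 83750 + 387450 + 200850 + 195500 + 75240 = 1565520
Sum of weights = 368 + 170 + 506 + 154 + 221 + 125 + 574 + 515 + 460 + 132 = 3225
Weighted mean = 1565520 / 3225 = 485.43256

485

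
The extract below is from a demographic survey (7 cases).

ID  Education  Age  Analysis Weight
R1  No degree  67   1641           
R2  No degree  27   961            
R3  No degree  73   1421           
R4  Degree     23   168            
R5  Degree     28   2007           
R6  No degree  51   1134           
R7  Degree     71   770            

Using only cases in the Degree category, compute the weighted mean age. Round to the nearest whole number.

Degree rows: R4, R5, R7
Weighted sum = 23×168 + 28×2007 + 71×770
  = 3864 + 56196 + 54670 = 114730
Sum of weights = 168 + 2007 + 770 = 2945
Weighted mean = 114730 / 2945 = 38.957555

39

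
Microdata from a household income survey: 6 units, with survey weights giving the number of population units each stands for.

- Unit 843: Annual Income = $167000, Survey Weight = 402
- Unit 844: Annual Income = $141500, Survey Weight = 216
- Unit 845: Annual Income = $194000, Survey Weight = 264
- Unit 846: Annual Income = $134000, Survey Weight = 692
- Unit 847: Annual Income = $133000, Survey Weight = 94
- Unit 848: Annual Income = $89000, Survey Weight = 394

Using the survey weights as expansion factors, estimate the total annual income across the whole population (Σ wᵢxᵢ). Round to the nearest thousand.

Weighted total = 167000×402 + 141500×216 + 194000×264 + 134000×692 + 133000×94 + 89000×394
  = 289210000

289210000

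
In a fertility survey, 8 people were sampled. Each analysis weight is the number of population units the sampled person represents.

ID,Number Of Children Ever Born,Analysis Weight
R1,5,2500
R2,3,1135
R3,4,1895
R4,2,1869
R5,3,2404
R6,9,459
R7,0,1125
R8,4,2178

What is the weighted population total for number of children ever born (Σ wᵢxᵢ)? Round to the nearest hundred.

Weighted total = 47278

47300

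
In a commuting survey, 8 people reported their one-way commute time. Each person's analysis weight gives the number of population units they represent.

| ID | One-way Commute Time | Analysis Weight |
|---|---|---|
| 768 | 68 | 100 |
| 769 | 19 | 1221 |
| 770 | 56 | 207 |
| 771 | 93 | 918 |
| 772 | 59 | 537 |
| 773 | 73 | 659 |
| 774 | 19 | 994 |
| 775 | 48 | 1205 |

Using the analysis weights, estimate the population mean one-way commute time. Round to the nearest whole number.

49

Weighted sum = 68×100 + 19×1221 + 56×207 + 93×918 + 59×537 + 73×659 + 19×994 + 48×1205
  = 283481
Sum of weights = 100 + 1221 + 207 + 918 + 537 + 659 + 994 + 1205 = 5841
Weighted mean = 283481 / 5841 = 48.532957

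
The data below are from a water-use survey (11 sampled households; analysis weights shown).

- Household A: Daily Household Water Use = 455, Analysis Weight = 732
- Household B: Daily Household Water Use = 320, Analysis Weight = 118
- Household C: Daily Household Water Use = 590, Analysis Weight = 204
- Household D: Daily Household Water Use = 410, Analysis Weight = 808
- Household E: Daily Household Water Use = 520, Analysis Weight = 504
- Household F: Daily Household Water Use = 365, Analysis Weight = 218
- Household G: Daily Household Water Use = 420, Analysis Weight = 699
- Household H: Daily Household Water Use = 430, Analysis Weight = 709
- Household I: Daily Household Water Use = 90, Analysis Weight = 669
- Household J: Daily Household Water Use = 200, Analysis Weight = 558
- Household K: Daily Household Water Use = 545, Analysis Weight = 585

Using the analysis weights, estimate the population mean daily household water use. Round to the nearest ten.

Weighted sum = 455×732 + 320×118 + 590×204 + 410×808 + 520×504 + 365×218 + 420×699 + 430×709 + 90×669 + 200×558 + 545×585
  = 333060 + 37760 + 120360 + 331280 + 262080 + 79570 + 293580 + 304870 + 60210 + 111600 + 318825 = 2253195
Sum of weights = 732 + 118 + 204 + 808 + 504 + 218 + 699 + 709 + 669 + 558 + 585 = 5804
Weighted mean = 2253195 / 5804 = 388.21416

390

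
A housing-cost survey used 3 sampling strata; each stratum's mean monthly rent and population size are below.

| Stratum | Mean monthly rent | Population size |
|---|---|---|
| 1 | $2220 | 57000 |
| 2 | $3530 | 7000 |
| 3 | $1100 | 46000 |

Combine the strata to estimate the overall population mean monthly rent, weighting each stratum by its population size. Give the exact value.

Σ Nₕ·x̄ₕ = 2220×57000 + 3530×7000 + 1100×46000
  = 201850000
Σ Nₕ = 57000 + 7000 + 46000 = 110000
Overall mean = 201850000 / 110000 = 1835

1835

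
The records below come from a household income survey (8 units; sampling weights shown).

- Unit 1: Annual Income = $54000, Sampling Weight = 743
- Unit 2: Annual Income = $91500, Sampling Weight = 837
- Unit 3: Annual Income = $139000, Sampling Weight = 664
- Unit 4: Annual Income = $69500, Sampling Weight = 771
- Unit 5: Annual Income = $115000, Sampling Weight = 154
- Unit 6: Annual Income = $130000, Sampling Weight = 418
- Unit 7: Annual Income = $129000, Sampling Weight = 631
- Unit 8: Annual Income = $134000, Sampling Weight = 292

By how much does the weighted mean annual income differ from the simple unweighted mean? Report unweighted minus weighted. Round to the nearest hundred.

Unweighted sum = 862000
Unweighted mean = 862000 / 8 = 107750
Weighted sum = 54000×743 + 91500×837 + 139000×664 + 69500×771 + 115000×154 + 130000×418 + 129000×631 + 134000×292
  = 455165000
Sum of weights = 743 + 837 + 664 + 771 + 154 + 418 + 631 + 292 = 4510
Weighted mean = 455165000 / 4510 = 100923.5
Difference (unweighted minus weighted) = 6826.4967

6800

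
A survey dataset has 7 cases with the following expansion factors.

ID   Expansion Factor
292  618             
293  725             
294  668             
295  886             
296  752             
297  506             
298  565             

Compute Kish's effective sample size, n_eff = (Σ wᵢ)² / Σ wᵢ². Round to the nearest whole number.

Σ wᵢ = 618 + 725 + 668 + 886 + 752 + 506 + 565 = 4720
Σ wᵢ² = 381924 + 525625 + 446224 + 784996 + 565504 + 256036 + 319225 = 3279534
n_eff = 4720² / 3279534 = 22278400 / 3279534 = 6.7931602

7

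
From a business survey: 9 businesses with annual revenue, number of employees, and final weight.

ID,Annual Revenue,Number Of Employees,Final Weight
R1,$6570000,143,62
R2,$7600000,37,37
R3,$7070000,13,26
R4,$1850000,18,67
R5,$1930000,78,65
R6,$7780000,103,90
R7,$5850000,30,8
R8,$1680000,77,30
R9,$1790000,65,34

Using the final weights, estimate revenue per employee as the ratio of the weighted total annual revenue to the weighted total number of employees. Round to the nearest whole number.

64122

Σ wᵢ·y = 6570000×62 + 7600000×37 + 7070000×26 + 1850000×67 + 1930000×65 + 7780000×90 + 5850000×8 + 1680000×30 + 1790000×34
  = 407340000 + 281200000 + 183820000 + 123950000 + 125450000 + 700200000 + 46800000 + 50400000 + 60860000 = 1980020000
Σ wᵢ·x = 143×62 + 37×37 + 13×26 + 18×67 + 78×65 + 103×90 + 30×8 + 77×30 + 65×34
  = 8866 + 1369 + 338 + 1206 + 5070 + 9270 + 240 + 2310 + 2210 = 30879
Ratio = 1980020000 / 30879 = 64121.895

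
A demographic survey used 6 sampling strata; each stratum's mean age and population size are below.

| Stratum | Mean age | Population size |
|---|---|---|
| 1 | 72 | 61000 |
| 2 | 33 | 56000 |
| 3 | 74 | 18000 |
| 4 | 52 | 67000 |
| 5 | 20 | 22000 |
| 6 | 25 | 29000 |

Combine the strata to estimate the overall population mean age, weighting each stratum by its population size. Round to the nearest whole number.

48

Σ Nₕ·x̄ₕ = 12221000
Σ Nₕ = 61000 + 56000 + 18000 + 67000 + 22000 + 29000 = 253000
Overall mean = 12221000 / 253000 = 48.304348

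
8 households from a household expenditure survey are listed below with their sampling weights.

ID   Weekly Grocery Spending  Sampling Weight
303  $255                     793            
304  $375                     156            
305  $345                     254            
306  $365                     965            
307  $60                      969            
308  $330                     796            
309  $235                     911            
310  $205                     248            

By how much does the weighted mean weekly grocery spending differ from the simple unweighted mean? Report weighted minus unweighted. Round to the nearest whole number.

Unweighted sum = 255 + 375 + 345 + 365 + 60 + 330 + 235 + 205 = 2170
Unweighted mean = 2170 / 8 = 271.25
Weighted sum = 255×793 + 375×156 + 345×254 + 365×965 + 60×969 + 330×796 + 235×911 + 205×248
  = 202215 + 58500 + 87630 + 352225 + 58140 + 262680 + 214085 + 50840 = 1286315
Sum of weights = 793 + 156 + 254 + 965 + 969 + 796 + 911 + 248 = 5092
Weighted mean = 1286315 / 5092 = 252.61489
Difference (weighted minus unweighted) = -18.635114

-19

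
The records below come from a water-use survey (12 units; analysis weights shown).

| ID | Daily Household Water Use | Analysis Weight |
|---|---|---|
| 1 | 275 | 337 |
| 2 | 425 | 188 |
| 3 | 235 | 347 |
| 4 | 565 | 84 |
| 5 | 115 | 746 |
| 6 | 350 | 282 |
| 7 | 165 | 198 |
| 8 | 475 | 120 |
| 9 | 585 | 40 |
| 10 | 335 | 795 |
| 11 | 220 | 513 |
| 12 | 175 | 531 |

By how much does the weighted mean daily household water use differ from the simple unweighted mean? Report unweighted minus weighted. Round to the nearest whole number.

70

Unweighted sum = 275 + 425 + 235 + 565 + 115 + 350 + 165 + 475 + 585 + 335 + 220 + 175 = 3920
Unweighted mean = 3920 / 12 = 326.66667
Weighted sum = 275×337 + 425×188 + 235×347 + 565×84 + 115×746 + 350×282 + 165×198 + 475×120 + 585×40 + 335×795 + 220×513 + 175×531
  = 92675 + 79900 + 81545 + 47460 + 85790 + 98700 + 32670 + 57000 + 23400 + 266325 + 112860 + 92925 = 1071250
Sum of weights = 337 + 188 + 347 + 84 + 746 + 282 + 198 + 120 + 40 + 795 + 513 + 531 = 4181
Weighted mean = 1071250 / 4181 = 256.21861
Difference (unweighted minus weighted) = 70.448059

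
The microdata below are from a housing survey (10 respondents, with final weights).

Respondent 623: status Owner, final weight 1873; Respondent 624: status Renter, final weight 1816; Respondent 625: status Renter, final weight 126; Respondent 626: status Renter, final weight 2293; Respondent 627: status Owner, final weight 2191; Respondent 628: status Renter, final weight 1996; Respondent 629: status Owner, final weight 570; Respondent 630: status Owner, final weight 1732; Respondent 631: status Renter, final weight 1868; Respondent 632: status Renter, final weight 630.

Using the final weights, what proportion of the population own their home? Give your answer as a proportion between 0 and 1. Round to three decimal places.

Sum of weights for 'Owner' = 1873 + 2191 + 570 + 1732 = 6366
Total weight = 1873 + 1816 + 126 + 2293 + 2191 + 1996 + 570 + 1732 + 1868 + 630 = 15095
Weighted proportion = 6366 / 15095 = 0.42172905

0.422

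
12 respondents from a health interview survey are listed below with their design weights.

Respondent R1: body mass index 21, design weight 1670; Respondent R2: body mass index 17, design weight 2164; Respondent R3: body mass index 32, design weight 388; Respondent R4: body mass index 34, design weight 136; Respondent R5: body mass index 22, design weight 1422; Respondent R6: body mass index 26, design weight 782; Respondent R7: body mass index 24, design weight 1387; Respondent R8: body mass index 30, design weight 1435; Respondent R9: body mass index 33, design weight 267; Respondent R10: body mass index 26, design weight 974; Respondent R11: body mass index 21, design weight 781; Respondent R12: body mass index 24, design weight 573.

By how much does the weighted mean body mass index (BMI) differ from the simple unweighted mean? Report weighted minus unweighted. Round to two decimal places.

-2.36

Unweighted sum = 21 + 17 + 32 + 34 + 22 + 26 + 24 + 30 + 33 + 26 + 21 + 24 = 310
Unweighted mean = 310 / 12 = 25.833333
Weighted sum = 21×1670 + 17×2164 + 32×388 + 34×136 + 22×1422 + 26×782 + 24×1387 + 30×1435 + 33×267 + 26×974 + 21×781 + 24×573
  = 281140
Sum of weights = 1670 + 2164 + 388 + 136 + 1422 + 782 + 1387 + 1435 + 267 + 974 + 781 + 573 = 11979
Weighted mean = 281140 / 11979 = 23.469405
Difference (weighted minus unweighted) = -2.3639285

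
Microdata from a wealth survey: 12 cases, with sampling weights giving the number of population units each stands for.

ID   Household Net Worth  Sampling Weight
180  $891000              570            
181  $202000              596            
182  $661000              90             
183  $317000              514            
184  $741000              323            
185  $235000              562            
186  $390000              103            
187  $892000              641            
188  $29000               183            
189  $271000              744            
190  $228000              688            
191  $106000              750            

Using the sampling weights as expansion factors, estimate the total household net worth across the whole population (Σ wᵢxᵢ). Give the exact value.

Weighted total = 891000×570 + 202000×596 + 661000×90 + 317000×514 + 741000×323 + 235000×562 + 390000×103 + 892000×641 + 29000×183 + 271000×744 + 228000×688 + 106000×750
  = 507870000 + 120392000 + 59490000 + 162938000 + 239343000 + 132070000 + 40170000 + 571772000 + 5307000 + 201624000 + 156864000 + 79500000 = 2277340000

2277340000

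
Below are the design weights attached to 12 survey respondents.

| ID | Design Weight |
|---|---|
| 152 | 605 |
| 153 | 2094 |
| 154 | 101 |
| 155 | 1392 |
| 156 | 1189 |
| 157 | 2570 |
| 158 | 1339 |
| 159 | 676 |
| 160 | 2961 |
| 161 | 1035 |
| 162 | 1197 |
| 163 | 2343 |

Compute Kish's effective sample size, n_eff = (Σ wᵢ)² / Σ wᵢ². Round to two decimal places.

Σ wᵢ = 605 + 2094 + 101 + 1392 + 1189 + 2570 + 1339 + 676 + 2961 + 1035 + 1197 + 2343 = 17502
Σ wᵢ² = 33728448
n_eff = 17502² / 33728448 = 306320004 / 33728448 = 9.0819478

9.08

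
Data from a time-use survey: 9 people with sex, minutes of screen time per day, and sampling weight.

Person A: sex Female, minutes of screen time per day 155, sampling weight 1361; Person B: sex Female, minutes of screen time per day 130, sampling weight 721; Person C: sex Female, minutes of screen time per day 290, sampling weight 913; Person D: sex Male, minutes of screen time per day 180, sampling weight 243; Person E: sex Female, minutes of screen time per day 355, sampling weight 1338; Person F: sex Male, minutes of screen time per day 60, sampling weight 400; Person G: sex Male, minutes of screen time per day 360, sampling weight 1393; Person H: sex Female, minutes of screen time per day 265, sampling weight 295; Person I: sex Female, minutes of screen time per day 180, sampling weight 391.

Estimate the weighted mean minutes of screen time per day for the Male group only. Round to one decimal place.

Male rows: D, F, G
Weighted sum = 180×243 + 60×400 + 360×1393
  = 43740 + 24000 + 501480 = 569220
Sum of weights = 243 + 400 + 1393 = 2036
Weighted mean = 569220 / 2036 = 279.5776

279.6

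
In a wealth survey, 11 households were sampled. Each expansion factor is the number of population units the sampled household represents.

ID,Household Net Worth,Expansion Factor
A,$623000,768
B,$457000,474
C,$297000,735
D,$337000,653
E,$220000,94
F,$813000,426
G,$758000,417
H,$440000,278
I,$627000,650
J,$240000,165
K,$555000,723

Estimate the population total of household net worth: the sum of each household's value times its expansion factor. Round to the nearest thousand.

2787277000

Weighted total = 623000×768 + 457000×474 + 297000×735 + 337000×653 + 220000×94 + 813000×426 + 758000×417 + 440000×278 + 627000×650 + 240000×165 + 555000×723
  = 478464000 + 216618000 + 218295000 + 220061000 + 20680000 + 346338000 + 316086000 + 122320000 + 407550000 + 39600000 + 401265000 = 2787277000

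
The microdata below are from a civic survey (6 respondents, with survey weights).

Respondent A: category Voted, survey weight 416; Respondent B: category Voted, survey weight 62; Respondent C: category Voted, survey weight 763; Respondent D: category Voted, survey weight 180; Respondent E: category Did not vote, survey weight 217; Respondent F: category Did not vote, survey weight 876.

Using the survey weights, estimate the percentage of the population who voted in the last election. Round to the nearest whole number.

Sum of weights for 'Voted' = 416 + 62 + 763 + 180 = 1421
Total weight = 416 + 62 + 763 + 180 + 217 + 876 = 2514
Weighted proportion = 1421 / 2514 = 0.56523469 → 56.523469%

57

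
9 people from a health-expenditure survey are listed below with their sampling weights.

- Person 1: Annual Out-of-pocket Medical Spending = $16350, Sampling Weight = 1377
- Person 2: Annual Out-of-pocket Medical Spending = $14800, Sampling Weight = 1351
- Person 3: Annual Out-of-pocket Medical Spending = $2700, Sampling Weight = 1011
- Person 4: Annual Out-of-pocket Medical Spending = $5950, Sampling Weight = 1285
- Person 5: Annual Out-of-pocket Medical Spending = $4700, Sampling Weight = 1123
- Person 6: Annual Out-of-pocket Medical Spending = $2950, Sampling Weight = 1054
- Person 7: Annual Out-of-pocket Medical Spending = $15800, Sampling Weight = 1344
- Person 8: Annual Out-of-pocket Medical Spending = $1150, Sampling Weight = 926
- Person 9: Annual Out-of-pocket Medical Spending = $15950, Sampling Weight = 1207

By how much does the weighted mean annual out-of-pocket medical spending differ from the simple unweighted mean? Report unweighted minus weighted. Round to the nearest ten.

-700

Unweighted sum = 16350 + 14800 + 2700 + 5950 + 4700 + 2950 + 15800 + 1150 + 15950 = 80350
Unweighted mean = 80350 / 9 = 8927.7778
Weighted sum = 16350×1377 + 14800×1351 + 2700×1011 + 5950×1285 + 4700×1123 + 2950×1054 + 15800×1344 + 1150×926 + 15950×1207
  = 22513950 + 19994800 + 2729700 + 7645750 + 5278100 + 3109300 + 21235200 + 1064900 + 19251650 = 102823350
Sum of weights = 10678
Weighted mean = 102823350 / 10678 = 9629.4578
Difference (unweighted minus weighted) = -701.67999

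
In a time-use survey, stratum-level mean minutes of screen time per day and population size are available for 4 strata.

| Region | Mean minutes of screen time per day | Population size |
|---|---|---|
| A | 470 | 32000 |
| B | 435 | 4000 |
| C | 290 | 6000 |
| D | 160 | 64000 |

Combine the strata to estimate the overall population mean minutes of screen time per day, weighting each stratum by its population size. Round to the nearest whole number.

271

Σ Nₕ·x̄ₕ = 470×32000 + 435×4000 + 290×6000 + 160×64000
  = 15040000 + 1740000 + 1740000 + 10240000 = 28760000
Σ Nₕ = 32000 + 4000 + 6000 + 64000 = 106000
Overall mean = 28760000 / 106000 = 271.32075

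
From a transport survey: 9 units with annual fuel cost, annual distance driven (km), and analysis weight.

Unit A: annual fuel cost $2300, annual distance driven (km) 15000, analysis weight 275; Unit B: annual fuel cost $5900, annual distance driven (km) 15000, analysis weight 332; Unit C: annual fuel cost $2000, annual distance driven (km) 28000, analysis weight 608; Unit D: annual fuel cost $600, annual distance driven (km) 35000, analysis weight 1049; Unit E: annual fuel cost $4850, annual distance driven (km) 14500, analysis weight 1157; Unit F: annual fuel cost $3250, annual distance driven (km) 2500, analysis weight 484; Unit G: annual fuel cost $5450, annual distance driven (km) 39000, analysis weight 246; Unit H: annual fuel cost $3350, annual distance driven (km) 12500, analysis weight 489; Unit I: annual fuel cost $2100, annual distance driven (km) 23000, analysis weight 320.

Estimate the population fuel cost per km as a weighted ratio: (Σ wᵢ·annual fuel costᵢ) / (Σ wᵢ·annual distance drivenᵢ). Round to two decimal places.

0.15

Σ wᵢ·y = 2300×275 + 5900×332 + 2000×608 + 600×1049 + 4850×1157 + 3250×484 + 5450×246 + 3350×489 + 2100×320
  = 632500 + 1958800 + 1216000 + 629400 + 5611450 + 1573000 + 1340700 + 1638150 + 672000 = 15272000
Σ wᵢ·x = 15000×275 + 15000×332 + 28000×608 + 35000×1049 + 14500×1157 + 2500×484 + 39000×246 + 12500×489 + 23000×320
  = 103897000
Ratio = 15272000 / 103897000 = 0.14699173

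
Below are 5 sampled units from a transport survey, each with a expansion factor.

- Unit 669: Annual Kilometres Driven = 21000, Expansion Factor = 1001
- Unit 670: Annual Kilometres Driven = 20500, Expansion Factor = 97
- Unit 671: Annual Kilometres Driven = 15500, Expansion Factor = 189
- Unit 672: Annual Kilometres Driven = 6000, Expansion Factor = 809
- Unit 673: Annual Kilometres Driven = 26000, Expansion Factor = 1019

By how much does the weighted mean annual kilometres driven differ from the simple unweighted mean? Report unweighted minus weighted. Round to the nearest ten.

Unweighted sum = 21000 + 20500 + 15500 + 6000 + 26000 = 89000
Unweighted mean = 89000 / 5 = 17800
Weighted sum = 21000×1001 + 20500×97 + 15500×189 + 6000×809 + 26000×1019
  = 21021000 + 1988500 + 2929500 + 4854000 + 26494000 = 57287000
Sum of weights = 1001 + 97 + 189 + 809 + 1019 = 3115
Weighted mean = 57287000 / 3115 = 18390.69
Difference (unweighted minus weighted) = -590.69021

-590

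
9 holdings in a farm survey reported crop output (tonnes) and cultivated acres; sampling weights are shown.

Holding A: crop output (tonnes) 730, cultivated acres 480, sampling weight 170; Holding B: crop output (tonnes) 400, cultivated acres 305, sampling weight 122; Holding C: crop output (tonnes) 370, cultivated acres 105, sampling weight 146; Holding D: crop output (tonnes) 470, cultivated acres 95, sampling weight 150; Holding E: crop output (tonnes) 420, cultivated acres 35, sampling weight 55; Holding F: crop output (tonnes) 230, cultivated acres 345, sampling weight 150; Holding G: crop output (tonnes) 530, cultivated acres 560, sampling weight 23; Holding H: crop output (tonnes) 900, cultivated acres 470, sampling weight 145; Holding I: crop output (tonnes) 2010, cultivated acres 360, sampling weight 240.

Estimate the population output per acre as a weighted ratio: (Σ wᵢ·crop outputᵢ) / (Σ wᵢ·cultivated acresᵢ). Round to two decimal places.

Σ wᵢ·y = 730×170 + 400×122 + 370×146 + 470×150 + 420×55 + 230×150 + 530×23 + 900×145 + 2010×240
  = 124100 + 48800 + 54020 + 70500 + 23100 + 34500 + 12190 + 130500 + 482400 = 980110
Σ wᵢ·x = 480×170 + 305×122 + 105×146 + 95×150 + 35×55 + 345×150 + 560×23 + 470×145 + 360×240
  = 81600 + 37210 + 15330 + 14250 + 1925 + 51750 + 12880 + 68150 + 86400 = 369495
Ratio = 980110 / 369495 = 2.6525663

2.65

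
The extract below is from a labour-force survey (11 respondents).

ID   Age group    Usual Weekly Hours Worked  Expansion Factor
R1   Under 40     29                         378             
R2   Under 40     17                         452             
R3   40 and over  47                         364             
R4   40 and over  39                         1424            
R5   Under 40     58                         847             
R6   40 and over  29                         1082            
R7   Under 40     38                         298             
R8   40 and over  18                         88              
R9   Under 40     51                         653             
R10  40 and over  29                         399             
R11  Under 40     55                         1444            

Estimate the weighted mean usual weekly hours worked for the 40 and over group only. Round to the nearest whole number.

40 and over rows: R3, R4, R6, R8, R10
Weighted sum = 47×364 + 39×1424 + 29×1082 + 18×88 + 29×399
  = 17108 + 55536 + 31378 + 1584 + 11571 = 117177
Sum of weights = 364 + 1424 + 1082 + 88 + 399 = 3357
Weighted mean = 117177 / 3357 = 34.905273

35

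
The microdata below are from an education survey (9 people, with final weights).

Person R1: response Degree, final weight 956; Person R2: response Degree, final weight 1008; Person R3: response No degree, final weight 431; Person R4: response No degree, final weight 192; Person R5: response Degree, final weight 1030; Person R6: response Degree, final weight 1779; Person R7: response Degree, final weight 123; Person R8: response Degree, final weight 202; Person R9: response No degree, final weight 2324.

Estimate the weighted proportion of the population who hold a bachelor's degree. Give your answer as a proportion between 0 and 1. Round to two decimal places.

0.63

Sum of weights for 'Degree' = 956 + 1008 + 1030 + 1779 + 123 + 202 = 5098
Total weight = 956 + 1008 + 431 + 192 + 1030 + 1779 + 123 + 202 + 2324 = 8045
Weighted proportion = 5098 / 8045 = 0.63368552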